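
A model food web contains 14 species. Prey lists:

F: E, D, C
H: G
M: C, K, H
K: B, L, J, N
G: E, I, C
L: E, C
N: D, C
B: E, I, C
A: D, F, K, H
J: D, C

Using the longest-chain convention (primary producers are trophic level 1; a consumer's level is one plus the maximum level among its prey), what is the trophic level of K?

Trophic level 3

D is a producer → level 1.
N eats D (level 1); other prey at levels: C 1 → level 2.
K eats N (level 2); other prey at levels: B 2, L 2, J 2 → level 3.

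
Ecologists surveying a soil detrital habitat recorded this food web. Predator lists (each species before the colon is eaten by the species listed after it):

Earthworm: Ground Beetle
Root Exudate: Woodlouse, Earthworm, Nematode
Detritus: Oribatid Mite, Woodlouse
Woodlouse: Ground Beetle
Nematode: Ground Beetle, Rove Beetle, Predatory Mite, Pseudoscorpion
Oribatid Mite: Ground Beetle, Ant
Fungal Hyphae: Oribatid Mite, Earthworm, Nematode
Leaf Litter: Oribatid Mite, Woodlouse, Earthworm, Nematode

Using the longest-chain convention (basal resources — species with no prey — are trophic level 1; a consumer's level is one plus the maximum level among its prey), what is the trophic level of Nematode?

Trophic level 2

Fungal Hyphae has no prey (basal) → level 1.
Nematode eats Fungal Hyphae (level 1); other prey at levels: Leaf Litter 1, Root Exudate 1 → level 2.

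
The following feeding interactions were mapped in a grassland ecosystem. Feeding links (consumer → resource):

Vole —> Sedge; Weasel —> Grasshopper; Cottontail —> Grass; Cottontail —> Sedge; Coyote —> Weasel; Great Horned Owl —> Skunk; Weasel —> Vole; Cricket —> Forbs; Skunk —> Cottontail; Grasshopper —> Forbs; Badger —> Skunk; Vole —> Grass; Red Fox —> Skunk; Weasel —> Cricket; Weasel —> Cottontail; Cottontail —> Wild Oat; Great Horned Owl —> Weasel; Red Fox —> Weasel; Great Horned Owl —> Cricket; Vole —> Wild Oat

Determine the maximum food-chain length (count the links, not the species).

One longest chain: Sedge → Cottontail → Skunk → Badger.
It has 4 species and 3 links.

3 links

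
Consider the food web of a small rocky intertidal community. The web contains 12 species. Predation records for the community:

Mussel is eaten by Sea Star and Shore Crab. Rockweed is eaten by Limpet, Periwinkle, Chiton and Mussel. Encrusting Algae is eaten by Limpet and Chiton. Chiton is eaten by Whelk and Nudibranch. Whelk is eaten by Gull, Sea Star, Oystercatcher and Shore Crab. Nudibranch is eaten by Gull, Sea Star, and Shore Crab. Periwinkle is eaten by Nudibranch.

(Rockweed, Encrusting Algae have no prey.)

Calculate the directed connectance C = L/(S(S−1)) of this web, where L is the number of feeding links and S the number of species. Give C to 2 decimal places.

The web has S = 12 species and L = 18 feeding links.
C = L / (S(S−1)) = 18 / 132 = 0.1364 ≈ 0.14.

C = 0.14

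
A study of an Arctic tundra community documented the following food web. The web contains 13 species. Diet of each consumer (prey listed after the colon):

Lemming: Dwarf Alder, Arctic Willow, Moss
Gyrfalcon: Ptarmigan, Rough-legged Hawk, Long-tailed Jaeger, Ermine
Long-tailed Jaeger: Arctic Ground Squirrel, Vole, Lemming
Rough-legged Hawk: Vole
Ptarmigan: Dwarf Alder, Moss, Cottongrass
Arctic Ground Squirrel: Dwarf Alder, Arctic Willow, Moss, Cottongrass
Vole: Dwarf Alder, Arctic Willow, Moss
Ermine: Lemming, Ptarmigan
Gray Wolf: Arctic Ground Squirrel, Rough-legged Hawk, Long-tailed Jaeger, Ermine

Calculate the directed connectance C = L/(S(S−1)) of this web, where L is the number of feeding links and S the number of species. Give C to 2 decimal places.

C = 0.17

The web has S = 13 species and L = 27 feeding links.
C = L / (S(S−1)) = 27 / 156 = 0.1731 ≈ 0.17.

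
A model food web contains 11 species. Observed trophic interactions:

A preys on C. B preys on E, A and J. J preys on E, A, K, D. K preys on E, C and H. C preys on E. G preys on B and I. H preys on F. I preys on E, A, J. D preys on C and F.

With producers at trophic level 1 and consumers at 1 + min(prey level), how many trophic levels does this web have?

Producers (level 1): E, F.
Following each consumer down to its lowest-level prey: E → B → G (levels 1 through 3).
All prey of G (B 2, I 2) are at level 2 or above, so G is at level 1 + 2 = 3.
Every consumer has at least one prey at level 2 or below, so none exceeds level 3.

3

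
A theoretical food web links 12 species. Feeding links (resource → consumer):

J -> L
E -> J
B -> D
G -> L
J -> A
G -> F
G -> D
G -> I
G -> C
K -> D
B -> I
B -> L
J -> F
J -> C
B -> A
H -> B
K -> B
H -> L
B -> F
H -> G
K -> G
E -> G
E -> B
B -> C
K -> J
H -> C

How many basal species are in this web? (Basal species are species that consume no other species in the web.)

Basal species (no prey listed): E, H, K.
Count: 3.

3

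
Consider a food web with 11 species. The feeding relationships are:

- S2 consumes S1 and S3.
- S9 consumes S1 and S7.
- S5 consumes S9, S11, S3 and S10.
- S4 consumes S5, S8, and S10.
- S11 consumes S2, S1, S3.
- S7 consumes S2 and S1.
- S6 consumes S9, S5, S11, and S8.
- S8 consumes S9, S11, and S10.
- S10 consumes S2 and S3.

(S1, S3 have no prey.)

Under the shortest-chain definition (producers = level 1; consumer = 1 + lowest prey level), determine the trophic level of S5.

Trophic level 2

S3 is a producer → level 1.
S5 eats S3 → level 2.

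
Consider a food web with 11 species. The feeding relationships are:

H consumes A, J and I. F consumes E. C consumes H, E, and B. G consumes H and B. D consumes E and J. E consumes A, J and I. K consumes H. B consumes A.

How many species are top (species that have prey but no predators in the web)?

Top species (has prey, but nothing eats it): G, K, C, F, D.
Count: 5.

5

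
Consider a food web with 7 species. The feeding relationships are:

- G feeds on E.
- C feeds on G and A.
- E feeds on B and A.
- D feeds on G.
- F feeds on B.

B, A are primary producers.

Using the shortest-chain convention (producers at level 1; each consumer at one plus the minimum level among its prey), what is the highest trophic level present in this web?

Producers (level 1): B, A.
Following each consumer down to its lowest-level prey: B → E → G → D (levels 1 through 4).
All prey of D (G 3) are at level 3 or above, so D is at level 1 + 3 = 4.
Every consumer has at least one prey at level 3 or below, so none exceeds level 4.

4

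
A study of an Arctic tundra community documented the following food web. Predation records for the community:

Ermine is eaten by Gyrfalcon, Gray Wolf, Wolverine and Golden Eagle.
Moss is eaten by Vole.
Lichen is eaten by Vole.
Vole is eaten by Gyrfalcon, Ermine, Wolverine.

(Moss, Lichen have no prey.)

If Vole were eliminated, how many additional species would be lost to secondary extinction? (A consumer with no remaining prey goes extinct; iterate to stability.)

Remove Vole.
Round 1: Ermine (all prey gone) → extinct.
Round 2: Gray Wolf (all prey gone), Gyrfalcon (all prey gone), Wolverine (all prey gone), Golden Eagle (all prey gone) → extinct.
No further losses. Total secondary extinctions: 5.

5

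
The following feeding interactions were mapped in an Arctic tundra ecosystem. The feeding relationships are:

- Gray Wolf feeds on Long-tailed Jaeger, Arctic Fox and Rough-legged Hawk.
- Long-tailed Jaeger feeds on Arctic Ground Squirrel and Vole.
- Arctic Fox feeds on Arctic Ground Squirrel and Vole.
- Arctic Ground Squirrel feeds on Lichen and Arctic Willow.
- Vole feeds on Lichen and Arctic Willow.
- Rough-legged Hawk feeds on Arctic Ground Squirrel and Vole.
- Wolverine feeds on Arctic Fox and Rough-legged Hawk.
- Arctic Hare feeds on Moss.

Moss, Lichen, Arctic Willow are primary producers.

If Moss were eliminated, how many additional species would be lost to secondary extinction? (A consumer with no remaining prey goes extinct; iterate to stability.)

1

Remove Moss.
Round 1: Arctic Hare (all prey gone) → extinct.
No further losses. Total secondary extinctions: 1.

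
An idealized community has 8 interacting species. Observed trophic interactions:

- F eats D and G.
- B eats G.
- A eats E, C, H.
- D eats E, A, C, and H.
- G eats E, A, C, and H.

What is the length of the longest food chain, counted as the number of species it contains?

One longest chain: H → A → G → B.
It has 4 species and 3 links.

4 species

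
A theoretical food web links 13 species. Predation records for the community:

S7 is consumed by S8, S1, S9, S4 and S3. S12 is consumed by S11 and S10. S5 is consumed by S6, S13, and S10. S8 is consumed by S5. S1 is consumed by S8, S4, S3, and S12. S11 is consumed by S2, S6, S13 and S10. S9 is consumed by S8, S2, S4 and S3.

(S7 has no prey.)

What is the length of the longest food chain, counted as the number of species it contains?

One longest chain: S7 → S1 → S12 → S11 → S2.
It has 5 species and 4 links.

5 species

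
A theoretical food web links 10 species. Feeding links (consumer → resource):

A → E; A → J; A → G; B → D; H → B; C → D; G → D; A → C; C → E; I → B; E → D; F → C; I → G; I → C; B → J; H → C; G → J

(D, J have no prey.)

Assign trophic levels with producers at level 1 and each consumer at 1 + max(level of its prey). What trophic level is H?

D is a producer → level 1.
E eats D → level 2.
C eats E (level 2); other prey at levels: D 1 → level 3.
H eats C (level 3); other prey at levels: B 2 → level 4.

Trophic level 4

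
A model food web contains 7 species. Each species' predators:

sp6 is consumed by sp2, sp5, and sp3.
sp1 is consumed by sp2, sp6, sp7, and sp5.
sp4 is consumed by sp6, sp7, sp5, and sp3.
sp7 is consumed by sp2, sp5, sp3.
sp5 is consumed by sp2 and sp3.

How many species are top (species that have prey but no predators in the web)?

Top species (has prey, but nothing eats it): sp2, sp3.
Count: 2.

2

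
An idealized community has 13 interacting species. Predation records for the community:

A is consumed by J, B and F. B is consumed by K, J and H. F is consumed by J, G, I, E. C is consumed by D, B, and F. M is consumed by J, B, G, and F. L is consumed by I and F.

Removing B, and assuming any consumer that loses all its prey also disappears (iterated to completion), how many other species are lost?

2

Remove B.
Round 1: K (all prey gone), H (all prey gone) → extinct.
No further losses. Total secondary extinctions: 2.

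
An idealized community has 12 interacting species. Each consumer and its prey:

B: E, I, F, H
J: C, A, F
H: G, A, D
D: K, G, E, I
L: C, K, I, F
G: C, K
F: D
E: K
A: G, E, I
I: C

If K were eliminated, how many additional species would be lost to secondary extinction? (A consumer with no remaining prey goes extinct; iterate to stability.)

Remove K.
Round 1: E (all prey gone) → extinct.
No further losses. Total secondary extinctions: 1.

1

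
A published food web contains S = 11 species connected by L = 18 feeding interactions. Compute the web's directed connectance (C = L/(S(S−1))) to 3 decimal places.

C = 0.164

The web has S = 11 species and L = 18 feeding links.
C = L / (S(S−1)) = 18 / 110 = 0.1636 ≈ 0.164.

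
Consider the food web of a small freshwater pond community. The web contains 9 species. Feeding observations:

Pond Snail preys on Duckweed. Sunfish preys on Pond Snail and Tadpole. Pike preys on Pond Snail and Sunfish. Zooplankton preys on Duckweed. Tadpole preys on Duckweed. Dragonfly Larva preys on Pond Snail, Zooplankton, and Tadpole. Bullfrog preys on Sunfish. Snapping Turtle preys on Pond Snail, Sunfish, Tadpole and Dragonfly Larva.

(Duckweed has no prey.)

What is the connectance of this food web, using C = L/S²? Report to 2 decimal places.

The web has S = 9 species and L = 15 feeding links.
C = L / S² = 15 / 81 = 0.1852 ≈ 0.19.

C = 0.19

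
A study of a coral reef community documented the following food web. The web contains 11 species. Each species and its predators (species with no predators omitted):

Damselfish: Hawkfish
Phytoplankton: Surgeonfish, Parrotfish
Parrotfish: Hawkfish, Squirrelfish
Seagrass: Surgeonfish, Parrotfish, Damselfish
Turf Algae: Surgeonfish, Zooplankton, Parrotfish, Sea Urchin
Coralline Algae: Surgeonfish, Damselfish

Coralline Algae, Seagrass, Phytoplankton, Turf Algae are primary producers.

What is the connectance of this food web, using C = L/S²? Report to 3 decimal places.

C = 0.116

The web has S = 11 species and L = 14 feeding links.
C = L / S² = 14 / 121 = 0.1157 ≈ 0.116.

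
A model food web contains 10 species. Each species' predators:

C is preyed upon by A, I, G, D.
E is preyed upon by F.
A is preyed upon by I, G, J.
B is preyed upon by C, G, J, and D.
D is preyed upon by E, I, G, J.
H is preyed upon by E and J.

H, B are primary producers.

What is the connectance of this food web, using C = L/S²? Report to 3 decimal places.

The web has S = 10 species and L = 18 feeding links.
C = L / S² = 18 / 100 = 0.1800 ≈ 0.180.

C = 0.180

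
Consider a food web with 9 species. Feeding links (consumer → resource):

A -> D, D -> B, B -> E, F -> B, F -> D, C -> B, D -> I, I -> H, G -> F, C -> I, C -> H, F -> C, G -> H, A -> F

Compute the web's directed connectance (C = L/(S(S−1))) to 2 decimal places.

C = 0.19

The web has S = 9 species and L = 14 feeding links.
C = L / (S(S−1)) = 14 / 72 = 0.1944 ≈ 0.19.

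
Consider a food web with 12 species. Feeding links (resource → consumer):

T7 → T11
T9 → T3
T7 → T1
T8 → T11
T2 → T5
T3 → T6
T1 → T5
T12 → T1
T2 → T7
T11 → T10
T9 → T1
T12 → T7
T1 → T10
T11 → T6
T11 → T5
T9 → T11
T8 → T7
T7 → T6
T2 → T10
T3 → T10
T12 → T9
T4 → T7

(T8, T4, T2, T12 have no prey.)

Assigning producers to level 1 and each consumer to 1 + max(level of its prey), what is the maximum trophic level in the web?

Producers (level 1): T8, T4, T2, T12.
T12 → T9 → T11 → T5 gives T5 level 4.
No species has a prey at level 4, so no species reaches level 5.

4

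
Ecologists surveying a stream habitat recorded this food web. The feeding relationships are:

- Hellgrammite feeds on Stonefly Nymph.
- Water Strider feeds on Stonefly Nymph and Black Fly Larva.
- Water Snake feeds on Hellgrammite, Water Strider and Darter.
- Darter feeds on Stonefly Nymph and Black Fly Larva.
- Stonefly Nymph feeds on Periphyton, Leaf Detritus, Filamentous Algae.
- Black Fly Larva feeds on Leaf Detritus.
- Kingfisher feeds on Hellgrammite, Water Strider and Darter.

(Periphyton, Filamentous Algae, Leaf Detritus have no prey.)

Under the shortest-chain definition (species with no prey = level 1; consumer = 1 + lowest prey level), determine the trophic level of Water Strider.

Leaf Detritus has no prey (basal) → level 1.
Black Fly Larva eats Leaf Detritus → level 2.
Water Strider eats Black Fly Larva → level 3.
No prey of Water Strider is below level 2, so 3 is the minimum.

Trophic level 3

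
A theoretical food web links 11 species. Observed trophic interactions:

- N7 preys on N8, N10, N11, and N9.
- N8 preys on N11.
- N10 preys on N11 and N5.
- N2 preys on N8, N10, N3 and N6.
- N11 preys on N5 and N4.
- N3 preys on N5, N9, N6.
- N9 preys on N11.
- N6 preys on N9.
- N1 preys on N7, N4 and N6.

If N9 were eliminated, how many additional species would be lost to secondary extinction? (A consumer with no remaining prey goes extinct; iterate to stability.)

Remove N9.
Round 1: N6 (all prey gone) → extinct.
No further losses. Total secondary extinctions: 1.

1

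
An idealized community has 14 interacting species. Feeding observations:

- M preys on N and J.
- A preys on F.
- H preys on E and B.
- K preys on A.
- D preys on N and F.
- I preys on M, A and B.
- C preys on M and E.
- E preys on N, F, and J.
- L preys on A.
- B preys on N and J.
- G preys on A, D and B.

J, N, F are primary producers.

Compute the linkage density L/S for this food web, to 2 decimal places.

L/S = 1.57

There are L = 22 links among S = 14 species.
L/S = 22/14 = 1.5714 ≈ 1.57.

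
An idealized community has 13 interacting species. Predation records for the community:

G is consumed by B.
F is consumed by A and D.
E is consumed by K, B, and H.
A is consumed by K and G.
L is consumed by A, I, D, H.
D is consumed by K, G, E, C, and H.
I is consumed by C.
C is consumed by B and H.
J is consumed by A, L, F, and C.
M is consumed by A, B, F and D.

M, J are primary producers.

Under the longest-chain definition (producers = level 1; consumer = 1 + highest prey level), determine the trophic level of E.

Trophic level 4

J is a producer → level 1.
L eats J → level 2.
D eats L (level 2); other prey at levels: M 1, F 2 → level 3.
E eats D → level 4.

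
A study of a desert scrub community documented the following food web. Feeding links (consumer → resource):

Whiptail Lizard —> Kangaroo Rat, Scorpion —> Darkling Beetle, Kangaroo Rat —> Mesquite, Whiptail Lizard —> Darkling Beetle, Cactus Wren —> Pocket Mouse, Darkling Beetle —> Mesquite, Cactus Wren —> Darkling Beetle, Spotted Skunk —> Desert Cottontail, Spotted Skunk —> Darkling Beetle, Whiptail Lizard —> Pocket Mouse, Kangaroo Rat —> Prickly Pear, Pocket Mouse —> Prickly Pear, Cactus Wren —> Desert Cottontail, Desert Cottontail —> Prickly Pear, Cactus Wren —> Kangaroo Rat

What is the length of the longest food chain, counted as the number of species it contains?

One longest chain: Mesquite → Darkling Beetle → Scorpion.
It has 3 species and 2 links.

3 species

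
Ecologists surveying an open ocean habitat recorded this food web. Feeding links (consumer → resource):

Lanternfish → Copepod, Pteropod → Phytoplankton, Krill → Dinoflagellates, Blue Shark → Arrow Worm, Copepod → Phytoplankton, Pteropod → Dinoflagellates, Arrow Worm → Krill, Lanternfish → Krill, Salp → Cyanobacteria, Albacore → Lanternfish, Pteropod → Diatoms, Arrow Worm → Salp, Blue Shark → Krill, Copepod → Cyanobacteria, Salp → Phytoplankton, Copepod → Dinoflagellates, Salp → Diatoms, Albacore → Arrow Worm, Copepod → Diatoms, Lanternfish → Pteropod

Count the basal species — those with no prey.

Basal species (no prey listed): Cyanobacteria, Diatoms, Phytoplankton, Dinoflagellates.
Count: 4.

4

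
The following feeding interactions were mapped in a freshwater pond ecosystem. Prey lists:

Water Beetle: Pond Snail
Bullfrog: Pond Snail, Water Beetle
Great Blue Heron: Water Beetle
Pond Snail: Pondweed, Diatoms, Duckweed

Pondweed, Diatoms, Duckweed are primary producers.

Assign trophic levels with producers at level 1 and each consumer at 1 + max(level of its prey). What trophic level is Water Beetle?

Trophic level 3

Pondweed is a producer → level 1.
Pond Snail eats Pondweed (level 1); other prey at levels: Diatoms 1, Duckweed 1 → level 2.
Water Beetle eats Pond Snail → level 3.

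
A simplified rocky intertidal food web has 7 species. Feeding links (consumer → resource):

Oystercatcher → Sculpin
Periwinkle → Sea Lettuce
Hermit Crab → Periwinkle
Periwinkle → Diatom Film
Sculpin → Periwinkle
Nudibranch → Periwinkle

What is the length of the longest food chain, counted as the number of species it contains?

4 species

One longest chain: Diatom Film → Periwinkle → Sculpin → Oystercatcher.
It has 4 species and 3 links.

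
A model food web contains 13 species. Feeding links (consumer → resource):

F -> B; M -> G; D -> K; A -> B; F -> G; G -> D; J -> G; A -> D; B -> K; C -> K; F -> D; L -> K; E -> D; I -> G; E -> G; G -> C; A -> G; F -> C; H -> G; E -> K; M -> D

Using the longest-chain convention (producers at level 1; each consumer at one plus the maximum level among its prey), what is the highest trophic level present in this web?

Producers (level 1): K.
K → D → G → A gives A level 4.
No species has a prey at level 4, so no species reaches level 5.

4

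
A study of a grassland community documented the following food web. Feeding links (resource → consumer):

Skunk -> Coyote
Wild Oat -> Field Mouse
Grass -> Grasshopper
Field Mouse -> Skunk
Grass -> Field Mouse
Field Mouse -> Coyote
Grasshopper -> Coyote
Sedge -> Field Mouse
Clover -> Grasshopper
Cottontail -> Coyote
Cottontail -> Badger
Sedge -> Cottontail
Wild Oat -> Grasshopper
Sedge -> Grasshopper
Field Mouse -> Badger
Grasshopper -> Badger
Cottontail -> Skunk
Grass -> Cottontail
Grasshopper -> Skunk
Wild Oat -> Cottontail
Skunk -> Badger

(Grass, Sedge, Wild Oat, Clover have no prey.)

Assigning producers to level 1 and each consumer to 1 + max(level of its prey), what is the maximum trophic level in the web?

Producers (level 1): Grass, Sedge, Wild Oat, Clover.
Grass → Field Mouse → Skunk → Badger gives Badger level 4.
No species has a prey at level 4, so no species reaches level 5.

4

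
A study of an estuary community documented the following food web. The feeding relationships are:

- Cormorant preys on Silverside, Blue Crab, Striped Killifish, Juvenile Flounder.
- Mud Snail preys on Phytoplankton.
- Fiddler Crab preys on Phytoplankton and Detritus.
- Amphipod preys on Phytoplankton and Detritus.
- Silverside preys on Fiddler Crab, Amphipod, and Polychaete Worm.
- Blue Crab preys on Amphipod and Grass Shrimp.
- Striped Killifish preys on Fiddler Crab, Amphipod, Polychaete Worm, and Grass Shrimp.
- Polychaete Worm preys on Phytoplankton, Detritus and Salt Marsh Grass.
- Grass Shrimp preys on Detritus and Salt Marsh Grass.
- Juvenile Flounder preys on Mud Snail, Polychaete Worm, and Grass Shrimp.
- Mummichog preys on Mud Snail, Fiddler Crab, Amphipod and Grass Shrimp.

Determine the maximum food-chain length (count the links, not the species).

One longest chain: Salt Marsh Grass → Grass Shrimp → Juvenile Flounder → Cormorant.
It has 4 species and 3 links.

3 links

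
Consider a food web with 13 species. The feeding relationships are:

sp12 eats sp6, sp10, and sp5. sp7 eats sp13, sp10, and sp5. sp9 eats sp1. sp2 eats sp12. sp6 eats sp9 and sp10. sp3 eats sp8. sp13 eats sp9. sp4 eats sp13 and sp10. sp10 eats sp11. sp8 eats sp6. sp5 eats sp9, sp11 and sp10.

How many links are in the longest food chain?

4 links

One longest chain: sp1 → sp9 → sp6 → sp12 → sp2.
It has 5 species and 4 links.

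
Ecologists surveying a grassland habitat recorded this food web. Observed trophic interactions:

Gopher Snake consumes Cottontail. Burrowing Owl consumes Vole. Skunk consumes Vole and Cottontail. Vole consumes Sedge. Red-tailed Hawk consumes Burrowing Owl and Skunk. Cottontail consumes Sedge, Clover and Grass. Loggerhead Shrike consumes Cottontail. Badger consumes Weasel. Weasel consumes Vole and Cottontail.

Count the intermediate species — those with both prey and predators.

Intermediate species (has both prey and predators): Cottontail, Vole, Weasel, Burrowing Owl, Skunk.
Count: 5.

5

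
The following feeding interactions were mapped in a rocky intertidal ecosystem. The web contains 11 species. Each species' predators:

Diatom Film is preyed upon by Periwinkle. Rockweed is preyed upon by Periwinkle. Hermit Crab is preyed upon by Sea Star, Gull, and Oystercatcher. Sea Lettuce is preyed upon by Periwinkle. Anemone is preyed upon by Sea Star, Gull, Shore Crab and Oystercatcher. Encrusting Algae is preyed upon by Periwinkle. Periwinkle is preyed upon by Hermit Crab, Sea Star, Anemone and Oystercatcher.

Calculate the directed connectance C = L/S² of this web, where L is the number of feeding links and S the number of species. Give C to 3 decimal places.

C = 0.124

The web has S = 11 species and L = 15 feeding links.
C = L / S² = 15 / 121 = 0.1240 ≈ 0.124.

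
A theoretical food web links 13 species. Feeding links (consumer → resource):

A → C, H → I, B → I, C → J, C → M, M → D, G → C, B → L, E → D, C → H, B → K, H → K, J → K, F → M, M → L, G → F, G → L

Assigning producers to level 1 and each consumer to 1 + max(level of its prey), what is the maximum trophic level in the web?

Producers (level 1): K, L, D, I.
K → J → C → A gives A level 4.
No species has a prey at level 4, so no species reaches level 5.

4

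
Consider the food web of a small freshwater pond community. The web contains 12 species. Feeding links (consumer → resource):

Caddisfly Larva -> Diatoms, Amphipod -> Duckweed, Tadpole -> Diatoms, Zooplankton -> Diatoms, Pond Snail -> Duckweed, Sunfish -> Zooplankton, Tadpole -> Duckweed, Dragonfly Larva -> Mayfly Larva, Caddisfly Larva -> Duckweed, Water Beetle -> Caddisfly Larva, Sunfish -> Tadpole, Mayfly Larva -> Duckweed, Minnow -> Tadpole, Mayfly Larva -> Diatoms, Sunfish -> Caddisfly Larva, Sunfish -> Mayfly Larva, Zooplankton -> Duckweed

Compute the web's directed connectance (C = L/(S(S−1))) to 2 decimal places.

C = 0.13

The web has S = 12 species and L = 17 feeding links.
C = L / (S(S−1)) = 17 / 132 = 0.1288 ≈ 0.13.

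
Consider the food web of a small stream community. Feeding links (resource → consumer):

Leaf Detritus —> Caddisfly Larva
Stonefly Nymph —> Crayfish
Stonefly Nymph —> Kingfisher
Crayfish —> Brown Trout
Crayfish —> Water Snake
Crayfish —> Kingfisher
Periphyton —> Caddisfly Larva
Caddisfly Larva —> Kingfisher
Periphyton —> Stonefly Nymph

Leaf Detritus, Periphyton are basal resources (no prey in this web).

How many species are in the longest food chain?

One longest chain: Periphyton → Stonefly Nymph → Crayfish → Water Snake.
It has 4 species and 3 links.

4 species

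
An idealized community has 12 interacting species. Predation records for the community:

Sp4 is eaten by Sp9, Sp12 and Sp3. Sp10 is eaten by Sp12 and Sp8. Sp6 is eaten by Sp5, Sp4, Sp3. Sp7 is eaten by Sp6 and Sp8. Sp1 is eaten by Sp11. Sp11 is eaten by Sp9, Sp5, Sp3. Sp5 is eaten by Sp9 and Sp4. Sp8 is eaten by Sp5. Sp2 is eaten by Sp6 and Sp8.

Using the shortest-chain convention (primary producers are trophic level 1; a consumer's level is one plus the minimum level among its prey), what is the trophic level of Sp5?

Trophic level 3

Sp1 is a producer → level 1.
Sp11 eats Sp1 → level 2.
Sp5 eats Sp11 → level 3.
No prey of Sp5 is below level 2, so 3 is the minimum.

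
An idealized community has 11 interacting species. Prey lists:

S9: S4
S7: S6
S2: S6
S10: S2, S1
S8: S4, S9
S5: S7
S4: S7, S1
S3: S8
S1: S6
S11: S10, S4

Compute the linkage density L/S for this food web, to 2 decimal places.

There are L = 14 links among S = 11 species.
L/S = 14/11 = 1.2727 ≈ 1.27.

L/S = 1.27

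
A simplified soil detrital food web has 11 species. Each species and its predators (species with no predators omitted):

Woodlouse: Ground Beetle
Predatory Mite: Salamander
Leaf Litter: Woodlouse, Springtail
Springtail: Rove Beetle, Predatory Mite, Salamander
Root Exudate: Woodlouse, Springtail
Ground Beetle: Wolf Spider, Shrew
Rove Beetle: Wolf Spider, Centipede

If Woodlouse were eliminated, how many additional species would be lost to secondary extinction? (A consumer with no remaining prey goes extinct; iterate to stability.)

Remove Woodlouse.
Round 1: Ground Beetle (all prey gone) → extinct.
Round 2: Shrew (all prey gone) → extinct.
No further losses. Total secondary extinctions: 2.

2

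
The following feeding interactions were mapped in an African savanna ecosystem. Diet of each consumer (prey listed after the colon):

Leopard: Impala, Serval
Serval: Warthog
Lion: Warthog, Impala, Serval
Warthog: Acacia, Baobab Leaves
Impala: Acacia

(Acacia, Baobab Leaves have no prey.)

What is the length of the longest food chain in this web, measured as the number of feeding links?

One longest chain: Acacia → Warthog → Serval → Lion.
It has 4 species and 3 links.

3 links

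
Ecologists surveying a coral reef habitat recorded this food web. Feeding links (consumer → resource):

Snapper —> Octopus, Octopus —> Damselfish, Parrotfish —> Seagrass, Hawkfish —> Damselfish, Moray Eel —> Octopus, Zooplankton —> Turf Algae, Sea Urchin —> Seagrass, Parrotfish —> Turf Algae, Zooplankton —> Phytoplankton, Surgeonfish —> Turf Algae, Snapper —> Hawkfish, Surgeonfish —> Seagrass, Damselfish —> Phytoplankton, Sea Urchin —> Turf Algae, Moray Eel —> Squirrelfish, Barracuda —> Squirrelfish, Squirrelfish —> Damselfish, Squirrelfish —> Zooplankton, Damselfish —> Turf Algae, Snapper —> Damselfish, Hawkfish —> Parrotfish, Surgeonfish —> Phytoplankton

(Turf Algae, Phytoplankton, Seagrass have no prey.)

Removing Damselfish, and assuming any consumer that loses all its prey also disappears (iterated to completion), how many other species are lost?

Remove Damselfish.
Round 1: Octopus (all prey gone) → extinct.
No further losses. Total secondary extinctions: 1.

1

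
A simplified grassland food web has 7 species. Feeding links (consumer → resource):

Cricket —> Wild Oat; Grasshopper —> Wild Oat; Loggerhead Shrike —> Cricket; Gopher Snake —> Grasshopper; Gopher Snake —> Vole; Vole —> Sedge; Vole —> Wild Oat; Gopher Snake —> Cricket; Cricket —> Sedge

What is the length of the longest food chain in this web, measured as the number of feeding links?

One longest chain: Wild Oat → Cricket → Loggerhead Shrike.
It has 3 species and 2 links.

2 links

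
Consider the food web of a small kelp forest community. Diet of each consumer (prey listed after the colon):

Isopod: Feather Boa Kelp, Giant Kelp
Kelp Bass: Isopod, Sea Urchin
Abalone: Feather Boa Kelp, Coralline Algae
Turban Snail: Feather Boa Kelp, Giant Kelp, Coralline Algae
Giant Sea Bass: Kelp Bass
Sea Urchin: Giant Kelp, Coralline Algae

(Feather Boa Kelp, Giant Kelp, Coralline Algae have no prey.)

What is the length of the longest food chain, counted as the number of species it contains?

4 species

One longest chain: Feather Boa Kelp → Isopod → Kelp Bass → Giant Sea Bass.
It has 4 species and 3 links.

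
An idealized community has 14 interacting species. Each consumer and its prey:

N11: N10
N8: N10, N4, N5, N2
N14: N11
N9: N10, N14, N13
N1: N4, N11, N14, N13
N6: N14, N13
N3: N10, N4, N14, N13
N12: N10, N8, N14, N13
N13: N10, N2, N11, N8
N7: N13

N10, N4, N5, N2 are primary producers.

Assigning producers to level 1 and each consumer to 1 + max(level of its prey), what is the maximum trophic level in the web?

4

Producers (level 1): N10, N4, N5, N2.
N10 → N11 → N14 → N12 gives N12 level 4.
No species has a prey at level 4, so no species reaches level 5.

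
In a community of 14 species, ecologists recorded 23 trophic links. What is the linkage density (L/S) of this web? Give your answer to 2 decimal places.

L/S = 1.64

There are L = 23 links among S = 14 species.
L/S = 23/14 = 1.6429 ≈ 1.64.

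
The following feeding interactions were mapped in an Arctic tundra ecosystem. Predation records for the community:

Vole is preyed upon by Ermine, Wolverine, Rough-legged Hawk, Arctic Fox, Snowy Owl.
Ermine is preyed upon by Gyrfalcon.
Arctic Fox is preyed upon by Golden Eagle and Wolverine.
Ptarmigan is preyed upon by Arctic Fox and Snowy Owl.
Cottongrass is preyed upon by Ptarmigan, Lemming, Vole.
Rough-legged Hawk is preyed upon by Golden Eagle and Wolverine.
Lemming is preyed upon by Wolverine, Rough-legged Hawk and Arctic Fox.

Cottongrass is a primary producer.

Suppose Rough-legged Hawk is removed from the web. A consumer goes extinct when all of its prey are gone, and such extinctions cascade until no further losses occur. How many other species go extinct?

0

Remove Rough-legged Hawk.
Every predator of it retains at least one other prey: Wolverine still has Lemming, Vole, Arctic Fox; Golden Eagle still has Arctic Fox.
No consumer loses all prey, so no secondary extinctions occur.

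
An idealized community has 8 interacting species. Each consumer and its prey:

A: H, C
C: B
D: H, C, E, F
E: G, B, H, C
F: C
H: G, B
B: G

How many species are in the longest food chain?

One longest chain: G → B → H → E → D.
It has 5 species and 4 links.

5 species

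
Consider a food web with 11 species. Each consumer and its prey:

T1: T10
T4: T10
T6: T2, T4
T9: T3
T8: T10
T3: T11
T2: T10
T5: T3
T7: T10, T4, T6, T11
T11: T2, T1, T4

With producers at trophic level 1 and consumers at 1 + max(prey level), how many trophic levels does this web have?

Producers (level 1): T10.
T10 → T2 → T11 → T3 → T5 gives T5 level 5.
No species has a prey at level 5, so no species reaches level 6.

5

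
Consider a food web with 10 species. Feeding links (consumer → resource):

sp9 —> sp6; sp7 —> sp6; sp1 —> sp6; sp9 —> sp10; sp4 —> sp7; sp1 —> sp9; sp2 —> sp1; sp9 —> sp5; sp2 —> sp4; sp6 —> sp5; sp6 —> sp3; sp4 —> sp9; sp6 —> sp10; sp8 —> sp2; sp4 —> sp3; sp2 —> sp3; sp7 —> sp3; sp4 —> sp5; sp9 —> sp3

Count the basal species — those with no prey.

Basal species (no prey listed): sp10, sp5, sp3.
Count: 3.

3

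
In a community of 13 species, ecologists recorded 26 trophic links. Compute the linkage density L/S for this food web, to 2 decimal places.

L/S = 2.00

There are L = 26 links among S = 13 species.
L/S = 26/13 = 2.0000 ≈ 2.00.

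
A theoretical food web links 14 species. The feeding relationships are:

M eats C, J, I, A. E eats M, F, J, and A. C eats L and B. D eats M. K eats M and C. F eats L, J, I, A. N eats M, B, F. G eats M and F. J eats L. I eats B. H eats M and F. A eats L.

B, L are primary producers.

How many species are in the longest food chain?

One longest chain: B → I → M → K.
It has 4 species and 3 links.

4 species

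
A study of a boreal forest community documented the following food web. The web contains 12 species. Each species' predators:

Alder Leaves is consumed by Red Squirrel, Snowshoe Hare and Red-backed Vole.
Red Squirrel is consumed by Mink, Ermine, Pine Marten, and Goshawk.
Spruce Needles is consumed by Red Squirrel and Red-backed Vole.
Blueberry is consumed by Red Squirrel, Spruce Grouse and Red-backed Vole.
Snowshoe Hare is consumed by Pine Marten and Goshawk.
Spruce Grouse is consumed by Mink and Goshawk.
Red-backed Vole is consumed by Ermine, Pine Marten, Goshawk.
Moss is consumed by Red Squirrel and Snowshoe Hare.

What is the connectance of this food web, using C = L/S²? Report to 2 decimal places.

C = 0.15

The web has S = 12 species and L = 21 feeding links.
C = L / S² = 21 / 144 = 0.1458 ≈ 0.15.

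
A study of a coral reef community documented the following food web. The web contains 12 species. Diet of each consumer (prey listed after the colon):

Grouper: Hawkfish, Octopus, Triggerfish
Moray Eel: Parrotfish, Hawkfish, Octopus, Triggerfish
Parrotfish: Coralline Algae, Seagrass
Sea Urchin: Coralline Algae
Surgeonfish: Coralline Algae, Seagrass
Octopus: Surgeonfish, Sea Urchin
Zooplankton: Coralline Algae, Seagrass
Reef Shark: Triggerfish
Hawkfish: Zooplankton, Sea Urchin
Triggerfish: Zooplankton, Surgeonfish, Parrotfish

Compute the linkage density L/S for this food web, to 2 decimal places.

There are L = 22 links among S = 12 species.
L/S = 22/12 = 1.8333 ≈ 1.83.

L/S = 1.83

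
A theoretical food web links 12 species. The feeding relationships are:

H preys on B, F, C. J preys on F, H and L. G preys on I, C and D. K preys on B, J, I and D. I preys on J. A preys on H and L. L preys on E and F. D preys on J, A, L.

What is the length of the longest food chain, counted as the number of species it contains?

5 species

One longest chain: F → L → J → I → K.
It has 5 species and 4 links.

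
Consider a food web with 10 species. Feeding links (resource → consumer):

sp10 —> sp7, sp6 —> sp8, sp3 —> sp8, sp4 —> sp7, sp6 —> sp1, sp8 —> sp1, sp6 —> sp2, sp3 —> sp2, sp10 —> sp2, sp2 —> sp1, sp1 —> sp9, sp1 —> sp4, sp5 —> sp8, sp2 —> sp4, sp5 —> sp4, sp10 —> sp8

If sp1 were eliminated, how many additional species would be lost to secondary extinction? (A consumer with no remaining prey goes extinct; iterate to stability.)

Remove sp1.
Round 1: sp9 (all prey gone) → extinct.
No further losses. Total secondary extinctions: 1.

1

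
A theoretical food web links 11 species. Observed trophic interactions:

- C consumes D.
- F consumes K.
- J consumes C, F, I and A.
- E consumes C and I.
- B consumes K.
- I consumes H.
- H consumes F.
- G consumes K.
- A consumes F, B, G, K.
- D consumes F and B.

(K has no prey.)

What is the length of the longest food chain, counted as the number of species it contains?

5 species

One longest chain: K → B → D → C → E.
It has 5 species and 4 links.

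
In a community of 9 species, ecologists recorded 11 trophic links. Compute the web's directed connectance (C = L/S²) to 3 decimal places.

C = 0.136

The web has S = 9 species and L = 11 feeding links.
C = L / S² = 11 / 81 = 0.1358 ≈ 0.136.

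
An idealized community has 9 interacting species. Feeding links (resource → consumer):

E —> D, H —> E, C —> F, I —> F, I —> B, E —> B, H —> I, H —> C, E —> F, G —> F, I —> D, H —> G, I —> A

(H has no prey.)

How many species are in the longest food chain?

3 species

One longest chain: H → I → F.
It has 3 species and 2 links.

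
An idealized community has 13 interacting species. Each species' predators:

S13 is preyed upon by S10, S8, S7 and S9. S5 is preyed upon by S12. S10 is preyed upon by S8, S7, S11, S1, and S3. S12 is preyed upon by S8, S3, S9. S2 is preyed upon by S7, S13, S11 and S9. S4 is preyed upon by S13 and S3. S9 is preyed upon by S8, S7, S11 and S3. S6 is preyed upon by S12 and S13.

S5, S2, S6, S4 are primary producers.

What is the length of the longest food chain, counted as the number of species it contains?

One longest chain: S2 → S13 → S10 → S8.
It has 4 species and 3 links.

4 species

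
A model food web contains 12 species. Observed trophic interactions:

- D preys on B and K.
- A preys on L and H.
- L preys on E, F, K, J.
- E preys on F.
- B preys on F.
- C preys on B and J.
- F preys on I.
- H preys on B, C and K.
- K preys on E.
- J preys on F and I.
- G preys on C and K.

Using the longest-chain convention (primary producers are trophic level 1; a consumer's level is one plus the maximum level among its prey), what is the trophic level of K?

Trophic level 4

I is a producer → level 1.
F eats I → level 2.
E eats F → level 3.
K eats E → level 4.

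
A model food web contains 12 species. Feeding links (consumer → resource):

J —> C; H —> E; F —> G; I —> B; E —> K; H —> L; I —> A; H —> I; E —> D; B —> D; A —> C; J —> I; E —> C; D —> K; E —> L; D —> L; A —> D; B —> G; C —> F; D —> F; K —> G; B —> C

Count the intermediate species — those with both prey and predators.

Intermediate species (has both prey and predators): K, F, D, C, B, E, A, I.
Count: 8.

8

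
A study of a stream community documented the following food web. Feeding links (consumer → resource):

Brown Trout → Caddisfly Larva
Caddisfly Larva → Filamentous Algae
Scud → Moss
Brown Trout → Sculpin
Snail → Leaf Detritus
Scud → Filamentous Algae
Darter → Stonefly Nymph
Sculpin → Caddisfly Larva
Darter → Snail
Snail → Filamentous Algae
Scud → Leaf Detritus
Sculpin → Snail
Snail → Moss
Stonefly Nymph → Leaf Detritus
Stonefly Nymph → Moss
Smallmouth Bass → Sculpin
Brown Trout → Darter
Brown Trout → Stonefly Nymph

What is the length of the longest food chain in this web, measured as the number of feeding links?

3 links

One longest chain: Moss → Snail → Sculpin → Brown Trout.
It has 4 species and 3 links.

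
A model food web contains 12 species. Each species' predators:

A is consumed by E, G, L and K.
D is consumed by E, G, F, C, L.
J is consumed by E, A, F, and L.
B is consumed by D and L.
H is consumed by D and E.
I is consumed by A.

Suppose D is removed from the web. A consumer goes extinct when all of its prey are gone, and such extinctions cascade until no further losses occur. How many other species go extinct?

1

Remove D.
Round 1: C (all prey gone) → extinct.
No further losses. Total secondary extinctions: 1.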